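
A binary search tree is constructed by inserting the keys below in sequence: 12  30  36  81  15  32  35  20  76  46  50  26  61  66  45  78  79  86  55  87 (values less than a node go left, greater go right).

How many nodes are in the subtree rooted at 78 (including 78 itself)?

Insert 12: tree is empty, so 12 becomes the root.
Insert 30: 30 > 12 → go right. Place as right child of 12.
Insert 36: 36 > 12 → go right; 36 > 30 → go right. Place as right child of 30.
Insert 81: 81 > 12 → go right; 81 > 30 → go right; 81 > 36 → go right. Place as right child of 36.
Insert 15: 15 > 12 → go right; 15 < 30 → go left. Place as left child of 30.
Insert 32: 32 > 12 → go right; 32 > 30 → go right; 32 < 36 → go left. Place as left child of 36.
Insert 35: 35 > 12 → go right; 35 > 30 → go right; 35 < 36 → go left; 35 > 32 → go right. Place as right child of 32.
Insert 20: 20 > 12 → go right; 20 < 30 → go left; 20 > 15 → go right. Place as right child of 15.
Insert 76: 76 > 12 → go right; 76 > 30 → go right; 76 > 36 → go right; 76 < 81 → go left. Place as left child of 81.
Insert 46: 46 > 12 → go right; 46 > 30 → go right; 46 > 36 → go right; 46 < 81 → go left; 46 < 76 → go left. Place as left child of 76.
Insert 50: 50 > 12 → go right; 50 > 30 → go right; 50 > 36 → go right; 50 < 81 → go left; 50 < 76 → go left; 50 > 46 → go right. Place as right child of 46.
Insert 26: 26 > 12 → go right; 26 < 30 → go left; 26 > 15 → go right; 26 > 20 → go right. Place as right child of 20.
Insert 61: 61 > 12 → go right; 61 > 30 → go right; 61 > 36 → go right; 61 < 81 → go left; 61 < 76 → go left; 61 > 46 → go right; 61 > 50 → go right. Place as right child of 50.
Insert 66: 66 > 12 → go right; 66 > 30 → go right; 66 > 36 → go right; 66 < 81 → go left; 66 < 76 → go left; 66 > 46 → go right; 66 > 50 → go right; 66 > 61 → go right. Place as right child of 61.
Insert 45: 45 > 12 → go right; 45 > 30 → go right; 45 > 36 → go right; 45 < 81 → go left; 45 < 76 → go left; 45 < 46 → go left. Place as left child of 46.
Insert 78: 78 > 12 → go right; 78 > 30 → go right; 78 > 36 → go right; 78 < 81 → go left; 78 > 76 → go right. Place as right child of 76.
Insert 79: 79 > 12 → go right; 79 > 30 → go right; 79 > 36 → go right; 79 < 81 → go left; 79 > 76 → go right; 79 > 78 → go right. Place as right child of 78.
Insert 86: 86 > 12 → go right; 86 > 30 → go right; 86 > 36 → go right; 86 > 81 → go right. Place as right child of 81.
Insert 55: 55 > 12 → go right; 55 > 30 → go right; 55 > 36 → go right; 55 < 81 → go left; 55 < 76 → go left; 55 > 46 → go right; 55 > 50 → go right; 55 < 61 → go left. Place as left child of 61.
Insert 87: 87 > 12 → go right; 87 > 30 → go right; 87 > 36 → go right; 87 > 81 → go right; 87 > 86 → go right. Place as right child of 86.

Subtree rooted at 78 contains: 78, 79 — 2 nodes.

2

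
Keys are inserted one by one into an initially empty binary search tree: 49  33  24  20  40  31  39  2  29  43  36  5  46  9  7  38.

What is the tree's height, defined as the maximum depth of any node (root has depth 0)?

7

49: root
33: left child of 49 (depth 1)
24: left child of 33 (depth 2)
20: left child of 24 (depth 3)
40: right child of 33 (depth 2)
31: right child of 24 (depth 3)
39: left child of 40 (depth 3)
2: left child of 20 (depth 4)
29: left child of 31 (depth 4)
43: right child of 40 (depth 3)
36: left child of 39 (depth 4)
5: right child of 2 (depth 5)
46: right child of 43 (depth 4)
9: right child of 5 (depth 6)
7: left child of 9 (depth 7)
38: right child of 36 (depth 5)

The deepest node is 7 at depth 7.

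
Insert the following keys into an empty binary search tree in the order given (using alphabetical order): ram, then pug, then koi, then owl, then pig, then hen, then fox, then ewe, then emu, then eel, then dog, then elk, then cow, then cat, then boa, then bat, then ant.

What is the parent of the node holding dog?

eel

ram: root
pug: left child of ram (depth 1)
koi: left child of pug (depth 2)
owl: right child of koi (depth 3)
pig: right child of owl (depth 4)
hen: left child of koi (depth 3)
fox: left child of hen (depth 4)
ewe: left child of fox (depth 5)
emu: left child of ewe (depth 6)
eel: left child of emu (depth 7)
dog: left child of eel (depth 8)
elk: right child of eel (depth 8)
cow: left child of dog (depth 9)
cat: left child of cow (depth 10)
boa: left child of cat (depth 11)
bat: left child of boa (depth 12)
ant: left child of bat (depth 13)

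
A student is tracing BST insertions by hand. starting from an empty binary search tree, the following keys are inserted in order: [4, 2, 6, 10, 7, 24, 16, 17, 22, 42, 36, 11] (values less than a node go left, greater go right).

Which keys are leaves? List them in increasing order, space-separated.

2 7 11 22 36

4: root
2: left child of 4 (depth 1)
6: right child of 4 (depth 1)
10: right child of 6 (depth 2)
7: left child of 10 (depth 3)
24: right child of 10 (depth 3)
16: left child of 24 (depth 4)
17: right child of 16 (depth 5)
22: right child of 17 (depth 6)
42: right child of 24 (depth 4)
36: left child of 42 (depth 5)
11: left child of 16 (depth 5)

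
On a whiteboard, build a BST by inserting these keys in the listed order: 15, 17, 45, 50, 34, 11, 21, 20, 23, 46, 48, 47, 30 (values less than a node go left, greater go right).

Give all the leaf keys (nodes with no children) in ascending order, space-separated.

15: root
17: right child of 15 (depth 1)
45: right child of 17 (depth 2)
50: right child of 45 (depth 3)
34: left child of 45 (depth 3)
11: left child of 15 (depth 1)
21: left child of 34 (depth 4)
20: left child of 21 (depth 5)
23: right child of 21 (depth 5)
46: left child of 50 (depth 4)
48: right child of 46 (depth 5)
47: left child of 48 (depth 6)
30: right child of 23 (depth 6)

11 20 30 47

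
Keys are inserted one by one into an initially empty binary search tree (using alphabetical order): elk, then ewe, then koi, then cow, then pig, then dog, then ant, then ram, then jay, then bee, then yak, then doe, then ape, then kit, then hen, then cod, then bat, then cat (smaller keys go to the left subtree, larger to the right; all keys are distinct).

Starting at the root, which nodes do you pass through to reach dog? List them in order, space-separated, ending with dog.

Resulting structure (node: left, right):
  elk: L=cow, R=ewe
  ewe: L=–, R=koi
  koi: L=jay, R=pig
  cow: L=ant, R=dog
  pig: L=–, R=ram
  dog: L=doe, R=–
  ant: L=–, R=bee
  ram: L=–, R=yak
  jay: L=hen, R=kit
  bee: L=ape, R=cod
  yak: L=–, R=–
  doe: L=–, R=–
  ape: L=–, R=bat
  kit: L=–, R=–
  hen: L=–, R=–
  cod: L=cat, R=–
  bat: L=–, R=–
  cat: L=–, R=–

elk cow dog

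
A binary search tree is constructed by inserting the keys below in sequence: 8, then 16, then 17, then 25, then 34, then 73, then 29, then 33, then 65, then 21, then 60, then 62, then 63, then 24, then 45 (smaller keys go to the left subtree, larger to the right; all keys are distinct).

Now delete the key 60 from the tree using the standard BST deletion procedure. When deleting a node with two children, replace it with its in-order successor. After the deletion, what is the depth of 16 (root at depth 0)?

Resulting structure (node: left, right):
  8: L=–, R=16
  16: L=–, R=17
  17: L=–, R=25
  25: L=21, R=34
  34: L=29, R=73
  73: L=65, R=–
  29: L=–, R=33
  33: L=–, R=–
  65: L=60, R=–
  21: L=–, R=24
  60: L=45, R=62
  62: L=–, R=63
  63: L=–, R=–
  24: L=–, R=–
  45: L=–, R=–

Delete 60 (two children — replace with in-order successor).
After deletion, path to 16: 8 → 16.

1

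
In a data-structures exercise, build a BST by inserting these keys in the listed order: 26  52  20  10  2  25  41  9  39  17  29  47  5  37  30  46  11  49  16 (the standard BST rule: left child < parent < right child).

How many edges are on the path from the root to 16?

5

Resulting structure (node: left, right):
  26: L=20, R=52
  52: L=41, R=–
  20: L=10, R=25
  10: L=2, R=17
  2: L=–, R=9
  25: L=–, R=–
  41: L=39, R=47
  9: L=5, R=–
  39: L=29, R=–
  17: L=11, R=–
  29: L=–, R=37
  47: L=46, R=49
  5: L=–, R=–
  37: L=30, R=–
  30: L=–, R=–
  46: L=–, R=–
  11: L=–, R=16
  49: L=–, R=–
  16: L=–, R=–

Path to 16: 26 → 20 → 10 → 17 → 11 → 16, which is 5 edges.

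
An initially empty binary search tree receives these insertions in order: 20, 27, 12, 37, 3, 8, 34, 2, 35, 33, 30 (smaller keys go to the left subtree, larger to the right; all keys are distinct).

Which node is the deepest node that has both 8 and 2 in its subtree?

20: root
27: right child of 20 (depth 1)
12: left child of 20 (depth 1)
37: right child of 27 (depth 2)
3: left child of 12 (depth 2)
8: right child of 3 (depth 3)
34: left child of 37 (depth 3)
2: left child of 3 (depth 3)
35: right child of 34 (depth 4)
33: left child of 34 (depth 4)
30: left child of 33 (depth 5)

Path to 8: 20 → 12 → 3 → 8
Path to 2: 20 → 12 → 3 → 2
The paths share a prefix ending at 3, then split left and right.

3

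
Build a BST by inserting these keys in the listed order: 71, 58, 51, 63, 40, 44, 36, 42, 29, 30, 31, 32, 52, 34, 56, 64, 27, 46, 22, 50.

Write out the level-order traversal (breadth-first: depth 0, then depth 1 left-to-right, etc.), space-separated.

Insert 71: tree is empty, so 71 becomes the root.
Insert 58: 58 < 71 → go left. Place as left child of 71.
Insert 51: 51 < 71 → go left; 51 < 58 → go left. Place as left child of 58.
Insert 63: 63 < 71 → go left; 63 > 58 → go right. Place as right child of 58.
Insert 40: 40 < 71 → go left; 40 < 58 → go left; 40 < 51 → go left. Place as left child of 51.
Insert 44: 44 < 71 → go left; 44 < 58 → go left; 44 < 51 → go left; 44 > 40 → go right. Place as right child of 40.
Insert 36: 36 < 71 → go left; 36 < 58 → go left; 36 < 51 → go left; 36 < 40 → go left. Place as left child of 40.
Insert 42: 42 < 71 → go left; 42 < 58 → go left; 42 < 51 → go left; 42 > 40 → go right; 42 < 44 → go left. Place as left child of 44.
Insert 29: 29 < 71 → go left; 29 < 58 → go left; 29 < 51 → go left; 29 < 40 → go left; 29 < 36 → go left. Place as left child of 36.
Insert 30: 30 < 71 → go left; 30 < 58 → go left; 30 < 51 → go left; 30 < 40 → go left; 30 < 36 → go left; 30 > 29 → go right. Place as right child of 29.
Insert 31: 31 < 71 → go left; 31 < 58 → go left; 31 < 51 → go left; 31 < 40 → go left; 31 < 36 → go left; 31 > 29 → go right; 31 > 30 → go right. Place as right child of 30.
Insert 32: 32 < 71 → go left; 32 < 58 → go left; 32 < 51 → go left; 32 < 40 → go left; 32 < 36 → go left; 32 > 29 → go right; 32 > 30 → go right; 32 > 31 → go right. Place as right child of 31.
Insert 52: 52 < 71 → go left; 52 < 58 → go left; 52 > 51 → go right. Place as right child of 51.
Insert 34: 34 < 71 → go left; 34 < 58 → go left; 34 < 51 → go left; 34 < 40 → go left; 34 < 36 → go left; 34 > 29 → go right; 34 > 30 → go right; 34 > 31 → go right; 34 > 32 → go right. Place as right child of 32.
Insert 56: 56 < 71 → go left; 56 < 58 → go left; 56 > 51 → go right; 56 > 52 → go right. Place as right child of 52.
Insert 64: 64 < 71 → go left; 64 > 58 → go right; 64 > 63 → go right. Place as right child of 63.
Insert 27: 27 < 71 → go left; 27 < 58 → go left; 27 < 51 → go left; 27 < 40 → go left; 27 < 36 → go left; 27 < 29 → go left. Place as left child of 29.
Insert 46: 46 < 71 → go left; 46 < 58 → go left; 46 < 51 → go left; 46 > 40 → go right; 46 > 44 → go right. Place as right child of 44.
Insert 22: 22 < 71 → go left; 22 < 58 → go left; 22 < 51 → go left; 22 < 40 → go left; 22 < 36 → go left; 22 < 29 → go left; 22 < 27 → go left. Place as left child of 27.
Insert 50: 50 < 71 → go left; 50 < 58 → go left; 50 < 51 → go left; 50 > 40 → go right; 50 > 44 → go right; 50 > 46 → go right. Place as right child of 46.

71 58 51 63 40 52 64 36 44 56 29 42 46 27 30 50 22 31 32 34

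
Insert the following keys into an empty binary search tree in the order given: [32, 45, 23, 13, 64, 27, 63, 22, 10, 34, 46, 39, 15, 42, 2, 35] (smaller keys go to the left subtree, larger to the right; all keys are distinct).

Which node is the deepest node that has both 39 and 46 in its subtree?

Insert 32: tree is empty, so 32 becomes the root.
Insert 45: 45 > 32 → go right. Place as right child of 32.
Insert 23: 23 < 32 → go left. Place as left child of 32.
Insert 13: 13 < 32 → go left; 13 < 23 → go left. Place as left child of 23.
Insert 64: 64 > 32 → go right; 64 > 45 → go right. Place as right child of 45.
Insert 27: 27 < 32 → go left; 27 > 23 → go right. Place as right child of 23.
Insert 63: 63 > 32 → go right; 63 > 45 → go right; 63 < 64 → go left. Place as left child of 64.
Insert 22: 22 < 32 → go left; 22 < 23 → go left; 22 > 13 → go right. Place as right child of 13.
Insert 10: 10 < 32 → go left; 10 < 23 → go left; 10 < 13 → go left. Place as left child of 13.
Insert 34: 34 > 32 → go right; 34 < 45 → go left. Place as left child of 45.
Insert 46: 46 > 32 → go right; 46 > 45 → go right; 46 < 64 → go left; 46 < 63 → go left. Place as left child of 63.
Insert 39: 39 > 32 → go right; 39 < 45 → go left; 39 > 34 → go right. Place as right child of 34.
Insert 15: 15 < 32 → go left; 15 < 23 → go left; 15 > 13 → go right; 15 < 22 → go left. Place as left child of 22.
Insert 42: 42 > 32 → go right; 42 < 45 → go left; 42 > 34 → go right; 42 > 39 → go right. Place as right child of 39.
Insert 2: 2 < 32 → go left; 2 < 23 → go left; 2 < 13 → go left; 2 < 10 → go left. Place as left child of 10.
Insert 35: 35 > 32 → go right; 35 < 45 → go left; 35 > 34 → go right; 35 < 39 → go left. Place as left child of 39.

Path to 39: 32 → 45 → 34 → 39
Path to 46: 32 → 45 → 64 → 63 → 46
The paths share a prefix ending at 45, then split left and right.

45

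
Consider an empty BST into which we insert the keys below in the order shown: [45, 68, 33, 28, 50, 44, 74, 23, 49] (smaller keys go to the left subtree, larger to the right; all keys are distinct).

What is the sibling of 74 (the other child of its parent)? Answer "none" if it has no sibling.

50

Insert 45: tree is empty, so 45 becomes the root.
Insert 68: 68 > 45 → go right. Place as right child of 45.
Insert 33: 33 < 45 → go left. Place as left child of 45.
Insert 28: 28 < 45 → go left; 28 < 33 → go left. Place as left child of 33.
Insert 50: 50 > 45 → go right; 50 < 68 → go left. Place as left child of 68.
Insert 44: 44 < 45 → go left; 44 > 33 → go right. Place as right child of 33.
Insert 74: 74 > 45 → go right; 74 > 68 → go right. Place as right child of 68.
Insert 23: 23 < 45 → go left; 23 < 33 → go left; 23 < 28 → go left. Place as left child of 28.
Insert 49: 49 > 45 → go right; 49 < 68 → go left; 49 < 50 → go left. Place as left child of 50.

74's parent is 68; the other child of 68 is 50.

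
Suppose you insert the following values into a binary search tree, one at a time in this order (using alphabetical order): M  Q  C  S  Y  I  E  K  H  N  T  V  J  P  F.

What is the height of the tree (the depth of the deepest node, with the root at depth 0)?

M: root
Q: right child of M (depth 1)
C: left child of M (depth 1)
S: right child of Q (depth 2)
Y: right child of S (depth 3)
I: right child of C (depth 2)
E: left child of I (depth 3)
K: right child of I (depth 3)
H: right child of E (depth 4)
N: left child of Q (depth 2)
T: left child of Y (depth 4)
V: right child of T (depth 5)
J: left child of K (depth 4)
P: right child of N (depth 3)
F: left child of H (depth 5)

The deepest node is V at depth 5.

5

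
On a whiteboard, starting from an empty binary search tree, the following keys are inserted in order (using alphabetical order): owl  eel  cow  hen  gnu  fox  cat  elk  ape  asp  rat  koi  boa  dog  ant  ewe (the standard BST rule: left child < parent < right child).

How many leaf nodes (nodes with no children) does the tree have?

6

Resulting structure (node: left, right):
  owl: L=eel, R=rat
  eel: L=cow, R=hen
  cow: L=cat, R=dog
  hen: L=gnu, R=koi
  gnu: L=fox, R=–
  fox: L=elk, R=–
  cat: L=ape, R=–
  elk: L=–, R=ewe
  ape: L=ant, R=asp
  asp: L=–, R=boa
  rat: L=–, R=–
  koi: L=–, R=–
  boa: L=–, R=–
  dog: L=–, R=–
  ant: L=–, R=–
  ewe: L=–, R=–

Leaves: ant, boa, dog, ewe, koi, rat — 6 in total.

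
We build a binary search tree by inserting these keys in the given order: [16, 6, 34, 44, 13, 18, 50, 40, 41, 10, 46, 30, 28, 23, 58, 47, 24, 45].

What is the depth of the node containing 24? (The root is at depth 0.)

Resulting structure (node: left, right):
  16: L=6, R=34
  6: L=–, R=13
  34: L=18, R=44
  44: L=40, R=50
  13: L=10, R=–
  18: L=–, R=30
  50: L=46, R=58
  40: L=–, R=41
  41: L=–, R=–
  10: L=–, R=–
  46: L=45, R=47
  30: L=28, R=–
  28: L=23, R=–
  23: L=–, R=24
  58: L=–, R=–
  47: L=–, R=–
  24: L=–, R=–
  45: L=–, R=–

Path to 24: 16 → 34 → 18 → 30 → 28 → 23 → 24, which is 6 edges.

6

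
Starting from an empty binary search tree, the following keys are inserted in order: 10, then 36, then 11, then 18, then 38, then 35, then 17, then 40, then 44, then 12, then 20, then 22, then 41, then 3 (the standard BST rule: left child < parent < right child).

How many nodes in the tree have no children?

4

Insert 10: tree is empty, so 10 becomes the root.
Insert 36: 36 > 10 → go right. Place as right child of 10.
Insert 11: 11 > 10 → go right; 11 < 36 → go left. Place as left child of 36.
Insert 18: 18 > 10 → go right; 18 < 36 → go left; 18 > 11 → go right. Place as right child of 11.
Insert 38: 38 > 10 → go right; 38 > 36 → go right. Place as right child of 36.
Insert 35: 35 > 10 → go right; 35 < 36 → go left; 35 > 11 → go right; 35 > 18 → go right. Place as right child of 18.
Insert 17: 17 > 10 → go right; 17 < 36 → go left; 17 > 11 → go right; 17 < 18 → go left. Place as left child of 18.
Insert 40: 40 > 10 → go right; 40 > 36 → go right; 40 > 38 → go right. Place as right child of 38.
Insert 44: 44 > 10 → go right; 44 > 36 → go right; 44 > 38 → go right; 44 > 40 → go right. Place as right child of 40.
Insert 12: 12 > 10 → go right; 12 < 36 → go left; 12 > 11 → go right; 12 < 18 → go left; 12 < 17 → go left. Place as left child of 17.
Insert 20: 20 > 10 → go right; 20 < 36 → go left; 20 > 11 → go right; 20 > 18 → go right; 20 < 35 → go left. Place as left child of 35.
Insert 22: 22 > 10 → go right; 22 < 36 → go left; 22 > 11 → go right; 22 > 18 → go right; 22 < 35 → go left; 22 > 20 → go right. Place as right child of 20.
Insert 41: 41 > 10 → go right; 41 > 36 → go right; 41 > 38 → go right; 41 > 40 → go right; 41 < 44 → go left. Place as left child of 44.
Insert 3: 3 < 10 → go left. Place as left child of 10.

Leaves: 3, 12, 22, 41 — 4 in total.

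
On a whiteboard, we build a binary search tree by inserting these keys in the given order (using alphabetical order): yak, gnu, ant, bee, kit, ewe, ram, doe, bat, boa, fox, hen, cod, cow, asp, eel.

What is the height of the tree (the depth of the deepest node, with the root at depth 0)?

Resulting structure (node: left, right):
  yak: L=gnu, R=–
  gnu: L=ant, R=kit
  ant: L=–, R=bee
  bee: L=bat, R=ewe
  kit: L=hen, R=ram
  ewe: L=doe, R=fox
  ram: L=–, R=–
  doe: L=boa, R=eel
  bat: L=asp, R=–
  boa: L=–, R=cod
  fox: L=–, R=–
  hen: L=–, R=–
  cod: L=–, R=cow
  cow: L=–, R=–
  asp: L=–, R=–
  eel: L=–, R=–

The deepest node is cow at depth 8.

8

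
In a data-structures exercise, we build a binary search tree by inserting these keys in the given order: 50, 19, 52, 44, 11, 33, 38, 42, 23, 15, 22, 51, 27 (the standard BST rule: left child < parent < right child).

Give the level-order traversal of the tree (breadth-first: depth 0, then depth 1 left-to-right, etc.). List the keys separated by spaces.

50 19 52 11 44 51 15 33 23 38 22 27 42

Insert 50: tree is empty, so 50 becomes the root.
Insert 19: 19 < 50 → go left. Place as left child of 50.
Insert 52: 52 > 50 → go right. Place as right child of 50.
Insert 44: 44 < 50 → go left; 44 > 19 → go right. Place as right child of 19.
Insert 11: 11 < 50 → go left; 11 < 19 → go left. Place as left child of 19.
Insert 33: 33 < 50 → go left; 33 > 19 → go right; 33 < 44 → go left. Place as left child of 44.
Insert 38: 38 < 50 → go left; 38 > 19 → go right; 38 < 44 → go left; 38 > 33 → go right. Place as right child of 33.
Insert 42: 42 < 50 → go left; 42 > 19 → go right; 42 < 44 → go left; 42 > 33 → go right; 42 > 38 → go right. Place as right child of 38.
Insert 23: 23 < 50 → go left; 23 > 19 → go right; 23 < 44 → go left; 23 < 33 → go left. Place as left child of 33.
Insert 15: 15 < 50 → go left; 15 < 19 → go left; 15 > 11 → go right. Place as right child of 11.
Insert 22: 22 < 50 → go left; 22 > 19 → go right; 22 < 44 → go left; 22 < 33 → go left; 22 < 23 → go left. Place as left child of 23.
Insert 51: 51 > 50 → go right; 51 < 52 → go left. Place as left child of 52.
Insert 27: 27 < 50 → go left; 27 > 19 → go right; 27 < 44 → go left; 27 < 33 → go left; 27 > 23 → go right. Place as right child of 23.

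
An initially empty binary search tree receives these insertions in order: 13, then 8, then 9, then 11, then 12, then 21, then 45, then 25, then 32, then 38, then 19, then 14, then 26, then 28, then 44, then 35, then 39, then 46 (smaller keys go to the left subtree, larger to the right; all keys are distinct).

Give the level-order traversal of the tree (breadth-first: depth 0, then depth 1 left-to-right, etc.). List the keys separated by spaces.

13: root
8: left child of 13 (depth 1)
9: right child of 8 (depth 2)
11: right child of 9 (depth 3)
12: right child of 11 (depth 4)
21: right child of 13 (depth 1)
45: right child of 21 (depth 2)
25: left child of 45 (depth 3)
32: right child of 25 (depth 4)
38: right child of 32 (depth 5)
19: left child of 21 (depth 2)
14: left child of 19 (depth 3)
26: left child of 32 (depth 5)
28: right child of 26 (depth 6)
44: right child of 38 (depth 6)
35: left child of 38 (depth 6)
39: left child of 44 (depth 7)
46: right child of 45 (depth 3)

13 8 21 9 19 45 11 14 25 46 12 32 26 38 28 35 44 39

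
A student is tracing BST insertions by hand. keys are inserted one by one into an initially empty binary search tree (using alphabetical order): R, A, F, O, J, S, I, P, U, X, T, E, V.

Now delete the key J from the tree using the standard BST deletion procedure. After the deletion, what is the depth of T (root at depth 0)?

3

Insert R: tree is empty, so R becomes the root.
Insert A: A < R → go left. Place as left child of R.
Insert F: F < R → go left; F > A → go right. Place as right child of A.
Insert O: O < R → go left; O > A → go right; O > F → go right. Place as right child of F.
Insert J: J < R → go left; J > A → go right; J > F → go right; J < O → go left. Place as left child of O.
Insert S: S > R → go right. Place as right child of R.
Insert I: I < R → go left; I > A → go right; I > F → go right; I < O → go left; I < J → go left. Place as left child of J.
Insert P: P < R → go left; P > A → go right; P > F → go right; P > O → go right. Place as right child of O.
Insert U: U > R → go right; U > S → go right. Place as right child of S.
Insert X: X > R → go right; X > S → go right; X > U → go right. Place as right child of U.
Insert T: T > R → go right; T > S → go right; T < U → go left. Place as left child of U.
Insert E: E < R → go left; E > A → go right; E < F → go left. Place as left child of F.
Insert V: V > R → go right; V > S → go right; V > U → go right; V < X → go left. Place as left child of X.

Delete J (at most one child — splice it out).
After deletion, path to T: R → S → U → T.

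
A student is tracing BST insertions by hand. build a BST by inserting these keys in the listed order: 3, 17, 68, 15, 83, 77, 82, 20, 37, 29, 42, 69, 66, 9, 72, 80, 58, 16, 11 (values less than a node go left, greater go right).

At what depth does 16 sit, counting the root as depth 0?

Insert 3: tree is empty, so 3 becomes the root.
Insert 17: 17 > 3 → go right. Place as right child of 3.
Insert 68: 68 > 3 → go right; 68 > 17 → go right. Place as right child of 17.
Insert 15: 15 > 3 → go right; 15 < 17 → go left. Place as left child of 17.
Insert 83: 83 > 3 → go right; 83 > 17 → go right; 83 > 68 → go right. Place as right child of 68.
Insert 77: 77 > 3 → go right; 77 > 17 → go right; 77 > 68 → go right; 77 < 83 → go left. Place as left child of 83.
Insert 82: 82 > 3 → go right; 82 > 17 → go right; 82 > 68 → go right; 82 < 83 → go left; 82 > 77 → go right. Place as right child of 77.
Insert 20: 20 > 3 → go right; 20 > 17 → go right; 20 < 68 → go left. Place as left child of 68.
Insert 37: 37 > 3 → go right; 37 > 17 → go right; 37 < 68 → go left; 37 > 20 → go right. Place as right child of 20.
Insert 29: 29 > 3 → go right; 29 > 17 → go right; 29 < 68 → go left; 29 > 20 → go right; 29 < 37 → go left. Place as left child of 37.
Insert 42: 42 > 3 → go right; 42 > 17 → go right; 42 < 68 → go left; 42 > 20 → go right; 42 > 37 → go right. Place as right child of 37.
Insert 69: 69 > 3 → go right; 69 > 17 → go right; 69 > 68 → go right; 69 < 83 → go left; 69 < 77 → go left. Place as left child of 77.
Insert 66: 66 > 3 → go right; 66 > 17 → go right; 66 < 68 → go left; 66 > 20 → go right; 66 > 37 → go right; 66 > 42 → go right. Place as right child of 42.
Insert 9: 9 > 3 → go right; 9 < 17 → go left; 9 < 15 → go left. Place as left child of 15.
Insert 72: 72 > 3 → go right; 72 > 17 → go right; 72 > 68 → go right; 72 < 83 → go left; 72 < 77 → go left; 72 > 69 → go right. Place as right child of 69.
Insert 80: 80 > 3 → go right; 80 > 17 → go right; 80 > 68 → go right; 80 < 83 → go left; 80 > 77 → go right; 80 < 82 → go left. Place as left child of 82.
Insert 58: 58 > 3 → go right; 58 > 17 → go right; 58 < 68 → go left; 58 > 20 → go right; 58 > 37 → go right; 58 > 42 → go right; 58 < 66 → go left. Place as left child of 66.
Insert 16: 16 > 3 → go right; 16 < 17 → go left; 16 > 15 → go right. Place as right child of 15.
Insert 11: 11 > 3 → go right; 11 < 17 → go left; 11 < 15 → go left; 11 > 9 → go right. Place as right child of 9.

Path to 16: 3 → 17 → 15 → 16, which is 3 edges.

3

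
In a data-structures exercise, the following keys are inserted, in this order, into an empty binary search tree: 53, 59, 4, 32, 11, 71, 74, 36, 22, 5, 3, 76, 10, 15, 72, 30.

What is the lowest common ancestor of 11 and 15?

11

53: root
59: right child of 53 (depth 1)
4: left child of 53 (depth 1)
32: right child of 4 (depth 2)
11: left child of 32 (depth 3)
71: right child of 59 (depth 2)
74: right child of 71 (depth 3)
36: right child of 32 (depth 3)
22: right child of 11 (depth 4)
5: left child of 11 (depth 4)
3: left child of 4 (depth 2)
76: right child of 74 (depth 4)
10: right child of 5 (depth 5)
15: left child of 22 (depth 5)
72: left child of 74 (depth 4)
30: right child of 22 (depth 5)

Path to 11: 53 → 4 → 32 → 11
Path to 15: 53 → 4 → 32 → 11 → 22 → 15
11 lies on both paths and is an ancestor of the other node.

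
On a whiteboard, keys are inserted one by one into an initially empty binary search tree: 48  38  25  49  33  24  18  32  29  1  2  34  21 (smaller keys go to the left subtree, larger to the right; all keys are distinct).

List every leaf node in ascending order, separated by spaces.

Insert 48: tree is empty, so 48 becomes the root.
Insert 38: 38 < 48 → go left. Place as left child of 48.
Insert 25: 25 < 48 → go left; 25 < 38 → go left. Place as left child of 38.
Insert 49: 49 > 48 → go right. Place as right child of 48.
Insert 33: 33 < 48 → go left; 33 < 38 → go left; 33 > 25 → go right. Place as right child of 25.
Insert 24: 24 < 48 → go left; 24 < 38 → go left; 24 < 25 → go left. Place as left child of 25.
Insert 18: 18 < 48 → go left; 18 < 38 → go left; 18 < 25 → go left; 18 < 24 → go left. Place as left child of 24.
Insert 32: 32 < 48 → go left; 32 < 38 → go left; 32 > 25 → go right; 32 < 33 → go left. Place as left child of 33.
Insert 29: 29 < 48 → go left; 29 < 38 → go left; 29 > 25 → go right; 29 < 33 → go left; 29 < 32 → go left. Place as left child of 32.
Insert 1: 1 < 48 → go left; 1 < 38 → go left; 1 < 25 → go left; 1 < 24 → go left; 1 < 18 → go left. Place as left child of 18.
Insert 2: 2 < 48 → go left; 2 < 38 → go left; 2 < 25 → go left; 2 < 24 → go left; 2 < 18 → go left; 2 > 1 → go right. Place as right child of 1.
Insert 34: 34 < 48 → go left; 34 < 38 → go left; 34 > 25 → go right; 34 > 33 → go right. Place as right child of 33.
Insert 21: 21 < 48 → go left; 21 < 38 → go left; 21 < 25 → go left; 21 < 24 → go left; 21 > 18 → go right. Place as right child of 18.

2 21 29 34 49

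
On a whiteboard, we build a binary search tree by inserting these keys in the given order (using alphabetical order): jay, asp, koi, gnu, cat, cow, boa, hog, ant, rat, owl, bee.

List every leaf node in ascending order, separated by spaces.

jay: root
asp: left child of jay (depth 1)
koi: right child of jay (depth 1)
gnu: right child of asp (depth 2)
cat: left child of gnu (depth 3)
cow: right child of cat (depth 4)
boa: left child of cat (depth 4)
hog: right child of gnu (depth 3)
ant: left child of asp (depth 2)
rat: right child of koi (depth 2)
owl: left child of rat (depth 3)
bee: left child of boa (depth 5)

ant bee cow hog owl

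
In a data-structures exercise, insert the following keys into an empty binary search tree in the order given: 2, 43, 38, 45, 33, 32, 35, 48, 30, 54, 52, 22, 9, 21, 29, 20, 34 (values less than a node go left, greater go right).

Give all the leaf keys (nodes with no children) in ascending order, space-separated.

20 29 34 52

2: root
43: right child of 2 (depth 1)
38: left child of 43 (depth 2)
45: right child of 43 (depth 2)
33: left child of 38 (depth 3)
32: left child of 33 (depth 4)
35: right child of 33 (depth 4)
48: right child of 45 (depth 3)
30: left child of 32 (depth 5)
54: right child of 48 (depth 4)
52: left child of 54 (depth 5)
22: left child of 30 (depth 6)
9: left child of 22 (depth 7)
21: right child of 9 (depth 8)
29: right child of 22 (depth 7)
20: left child of 21 (depth 9)
34: left child of 35 (depth 5)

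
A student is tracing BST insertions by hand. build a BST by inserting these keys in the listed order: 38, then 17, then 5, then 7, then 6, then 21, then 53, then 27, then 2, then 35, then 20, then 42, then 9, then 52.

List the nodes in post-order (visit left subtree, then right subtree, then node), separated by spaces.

38: root
17: left child of 38 (depth 1)
5: left child of 17 (depth 2)
7: right child of 5 (depth 3)
6: left child of 7 (depth 4)
21: right child of 17 (depth 2)
53: right child of 38 (depth 1)
27: right child of 21 (depth 3)
2: left child of 5 (depth 3)
35: right child of 27 (depth 4)
20: left child of 21 (depth 3)
42: left child of 53 (depth 2)
9: right child of 7 (depth 4)
52: right child of 42 (depth 3)

2 6 9 7 5 20 35 27 21 17 52 42 53 38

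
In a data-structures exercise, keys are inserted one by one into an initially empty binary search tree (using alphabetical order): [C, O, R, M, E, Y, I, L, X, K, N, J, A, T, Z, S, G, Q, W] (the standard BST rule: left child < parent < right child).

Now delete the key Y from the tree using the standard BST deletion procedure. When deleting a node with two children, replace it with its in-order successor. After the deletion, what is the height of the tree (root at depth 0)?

Resulting structure (node: left, right):
  C: L=A, R=O
  O: L=M, R=R
  R: L=Q, R=Y
  M: L=E, R=N
  E: L=–, R=I
  Y: L=X, R=Z
  I: L=G, R=L
  L: L=K, R=–
  X: L=T, R=–
  K: L=J, R=–
  N: L=–, R=–
  J: L=–, R=–
  A: L=–, R=–
  T: L=S, R=W
  Z: L=–, R=–
  S: L=–, R=–
  G: L=–, R=–
  Q: L=–, R=–
  W: L=–, R=–

Delete Y (two children — replace with in-order successor).
After deletion, deepest node is J at depth 7.

7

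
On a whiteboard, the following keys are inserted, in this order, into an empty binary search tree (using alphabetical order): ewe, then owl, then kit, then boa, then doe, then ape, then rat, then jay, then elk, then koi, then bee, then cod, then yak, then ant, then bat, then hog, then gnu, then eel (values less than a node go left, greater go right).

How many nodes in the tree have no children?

ewe: root
owl: right child of ewe (depth 1)
kit: left child of owl (depth 2)
boa: left child of ewe (depth 1)
doe: right child of boa (depth 2)
ape: left child of boa (depth 2)
rat: right child of owl (depth 2)
jay: left child of kit (depth 3)
elk: right child of doe (depth 3)
koi: right child of kit (depth 3)
bee: right child of ape (depth 3)
cod: left child of doe (depth 3)
yak: right child of rat (depth 3)
ant: left child of ape (depth 3)
bat: left child of bee (depth 4)
hog: left child of jay (depth 4)
gnu: left child of hog (depth 5)
eel: left child of elk (depth 4)

Leaves: ant, bat, cod, eel, gnu, koi, yak — 7 in total.

7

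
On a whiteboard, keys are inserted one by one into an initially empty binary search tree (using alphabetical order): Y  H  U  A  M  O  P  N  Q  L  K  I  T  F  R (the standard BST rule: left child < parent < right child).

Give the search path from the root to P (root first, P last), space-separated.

Y H U M O P

Y: root
H: left child of Y (depth 1)
U: right child of H (depth 2)
A: left child of H (depth 2)
M: left child of U (depth 3)
O: right child of M (depth 4)
P: right child of O (depth 5)
N: left child of O (depth 5)
Q: right child of P (depth 6)
L: left child of M (depth 4)
K: left child of L (depth 5)
I: left child of K (depth 6)
T: right child of Q (depth 7)
F: right child of A (depth 3)
R: left child of T (depth 8)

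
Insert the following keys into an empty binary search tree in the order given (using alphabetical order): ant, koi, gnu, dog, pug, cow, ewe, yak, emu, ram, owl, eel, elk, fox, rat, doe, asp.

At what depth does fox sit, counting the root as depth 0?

5

ant: root
koi: right child of ant (depth 1)
gnu: left child of koi (depth 2)
dog: left child of gnu (depth 3)
pug: right child of koi (depth 2)
cow: left child of dog (depth 4)
ewe: right child of dog (depth 4)
yak: right child of pug (depth 3)
emu: left child of ewe (depth 5)
ram: left child of yak (depth 4)
owl: left child of pug (depth 3)
eel: left child of emu (depth 6)
elk: right child of eel (depth 7)
fox: right child of ewe (depth 5)
rat: right child of ram (depth 5)
doe: right child of cow (depth 5)
asp: left child of cow (depth 5)

Path to fox: ant → koi → gnu → dog → ewe → fox, which is 5 edges.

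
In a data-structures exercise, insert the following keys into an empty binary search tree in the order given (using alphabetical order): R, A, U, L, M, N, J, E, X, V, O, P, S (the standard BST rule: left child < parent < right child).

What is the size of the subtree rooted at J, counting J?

2

Insert R: tree is empty, so R becomes the root.
Insert A: A < R → go left. Place as left child of R.
Insert U: U > R → go right. Place as right child of R.
Insert L: L < R → go left; L > A → go right. Place as right child of A.
Insert M: M < R → go left; M > A → go right; M > L → go right. Place as right child of L.
Insert N: N < R → go left; N > A → go right; N > L → go right; N > M → go right. Place as right child of M.
Insert J: J < R → go left; J > A → go right; J < L → go left. Place as left child of L.
Insert E: E < R → go left; E > A → go right; E < L → go left; E < J → go left. Place as left child of J.
Insert X: X > R → go right; X > U → go right. Place as right child of U.
Insert V: V > R → go right; V > U → go right; V < X → go left. Place as left child of X.
Insert O: O < R → go left; O > A → go right; O > L → go right; O > M → go right; O > N → go right. Place as right child of N.
Insert P: P < R → go left; P > A → go right; P > L → go right; P > M → go right; P > N → go right; P > O → go right. Place as right child of O.
Insert S: S > R → go right; S < U → go left. Place as left child of U.

Subtree rooted at J contains: J, E — 2 nodes.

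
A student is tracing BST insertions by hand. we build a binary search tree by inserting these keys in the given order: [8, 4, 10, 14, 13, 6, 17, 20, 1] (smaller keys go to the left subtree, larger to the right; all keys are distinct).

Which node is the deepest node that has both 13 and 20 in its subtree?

14

Resulting structure (node: left, right):
  8: L=4, R=10
  4: L=1, R=6
  10: L=–, R=14
  14: L=13, R=17
  13: L=–, R=–
  6: L=–, R=–
  17: L=–, R=20
  20: L=–, R=–
  1: L=–, R=–

Path to 13: 8 → 10 → 14 → 13
Path to 20: 8 → 10 → 14 → 17 → 20
The paths share a prefix ending at 14, then split left and right.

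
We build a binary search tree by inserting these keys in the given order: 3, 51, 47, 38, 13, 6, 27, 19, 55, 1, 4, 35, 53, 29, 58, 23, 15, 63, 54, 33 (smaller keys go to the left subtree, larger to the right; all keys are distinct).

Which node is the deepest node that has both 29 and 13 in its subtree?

Insert 3: tree is empty, so 3 becomes the root.
Insert 51: 51 > 3 → go right. Place as right child of 3.
Insert 47: 47 > 3 → go right; 47 < 51 → go left. Place as left child of 51.
Insert 38: 38 > 3 → go right; 38 < 51 → go left; 38 < 47 → go left. Place as left child of 47.
Insert 13: 13 > 3 → go right; 13 < 51 → go left; 13 < 47 → go left; 13 < 38 → go left. Place as left child of 38.
Insert 6: 6 > 3 → go right; 6 < 51 → go left; 6 < 47 → go left; 6 < 38 → go left; 6 < 13 → go left. Place as left child of 13.
Insert 27: 27 > 3 → go right; 27 < 51 → go left; 27 < 47 → go left; 27 < 38 → go left; 27 > 13 → go right. Place as right child of 13.
Insert 19: 19 > 3 → go right; 19 < 51 → go left; 19 < 47 → go left; 19 < 38 → go left; 19 > 13 → go right; 19 < 27 → go left. Place as left child of 27.
Insert 55: 55 > 3 → go right; 55 > 51 → go right. Place as right child of 51.
Insert 1: 1 < 3 → go left. Place as left child of 3.
Insert 4: 4 > 3 → go right; 4 < 51 → go left; 4 < 47 → go left; 4 < 38 → go left; 4 < 13 → go left; 4 < 6 → go left. Place as left child of 6.
Insert 35: 35 > 3 → go right; 35 < 51 → go left; 35 < 47 → go left; 35 < 38 → go left; 35 > 13 → go right; 35 > 27 → go right. Place as right child of 27.
Insert 53: 53 > 3 → go right; 53 > 51 → go right; 53 < 55 → go left. Place as left child of 55.
Insert 29: 29 > 3 → go right; 29 < 51 → go left; 29 < 47 → go left; 29 < 38 → go left; 29 > 13 → go right; 29 > 27 → go right; 29 < 35 → go left. Place as left child of 35.
Insert 58: 58 > 3 → go right; 58 > 51 → go right; 58 > 55 → go right. Place as right child of 55.
Insert 23: 23 > 3 → go right; 23 < 51 → go left; 23 < 47 → go left; 23 < 38 → go left; 23 > 13 → go right; 23 < 27 → go left; 23 > 19 → go right. Place as right child of 19.
Insert 15: 15 > 3 → go right; 15 < 51 → go left; 15 < 47 → go left; 15 < 38 → go left; 15 > 13 → go right; 15 < 27 → go left; 15 < 19 → go left. Place as left child of 19.
Insert 63: 63 > 3 → go right; 63 > 51 → go right; 63 > 55 → go right; 63 > 58 → go right. Place as right child of 58.
Insert 54: 54 > 3 → go right; 54 > 51 → go right; 54 < 55 → go left; 54 > 53 → go right. Place as right child of 53.
Insert 33: 33 > 3 → go right; 33 < 51 → go left; 33 < 47 → go left; 33 < 38 → go left; 33 > 13 → go right; 33 > 27 → go right; 33 < 35 → go left; 33 > 29 → go right. Place as right child of 29.

Path to 29: 3 → 51 → 47 → 38 → 13 → 27 → 35 → 29
Path to 13: 3 → 51 → 47 → 38 → 13
13 lies on both paths and is an ancestor of the other node.

13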